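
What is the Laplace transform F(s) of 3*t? 3/s^2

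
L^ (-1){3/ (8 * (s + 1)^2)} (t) 3 * t * exp (-t)/8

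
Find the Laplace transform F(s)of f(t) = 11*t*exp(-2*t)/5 11/(5*(s+2)^2)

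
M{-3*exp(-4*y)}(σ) -3*gamma(σ)/4^σ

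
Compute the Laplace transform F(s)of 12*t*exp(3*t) 12/(s - 3)^2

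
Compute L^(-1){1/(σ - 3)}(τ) exp(3*τ)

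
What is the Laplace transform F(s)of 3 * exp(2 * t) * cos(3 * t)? 3 * (s - 2)/((s - 2)^2+9)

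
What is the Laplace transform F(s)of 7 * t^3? 42/s^4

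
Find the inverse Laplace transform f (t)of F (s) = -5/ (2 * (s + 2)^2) -5 * t * exp (-2 * t)/2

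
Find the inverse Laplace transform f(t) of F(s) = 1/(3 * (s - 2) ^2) t * exp(2 * t) /3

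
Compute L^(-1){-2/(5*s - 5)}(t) -2*exp(t)/5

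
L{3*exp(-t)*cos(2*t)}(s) 3*(s+1)/((s+1)^2+4)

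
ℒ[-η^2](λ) -2/λ^3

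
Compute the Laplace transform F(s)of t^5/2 60/s^6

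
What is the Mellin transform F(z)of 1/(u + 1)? pi*csc(pi*z)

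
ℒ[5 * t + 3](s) 3/s + 5/s^2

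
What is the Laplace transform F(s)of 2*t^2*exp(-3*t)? 4/(s + 3)^3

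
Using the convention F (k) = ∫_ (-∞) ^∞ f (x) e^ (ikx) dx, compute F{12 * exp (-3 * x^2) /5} 4 * sqrt (3) * sqrt (pi) * exp (-k^2/12) /5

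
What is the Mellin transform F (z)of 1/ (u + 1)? pi * csc (pi * z)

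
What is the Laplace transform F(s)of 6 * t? 6/s^2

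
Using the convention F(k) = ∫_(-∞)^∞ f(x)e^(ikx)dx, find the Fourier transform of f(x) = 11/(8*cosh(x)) 11*pi/(8*cosh(pi*k/2))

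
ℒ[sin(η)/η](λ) atan(1/λ)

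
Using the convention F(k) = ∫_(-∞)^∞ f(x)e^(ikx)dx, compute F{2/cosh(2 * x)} pi/cosh(pi * k/4)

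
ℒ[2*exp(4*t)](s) 2/(s - 4)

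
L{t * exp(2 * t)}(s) (s - 2)^(-2)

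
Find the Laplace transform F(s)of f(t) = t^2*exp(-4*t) 2/(s + 4)^3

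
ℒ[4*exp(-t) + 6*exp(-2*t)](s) 6/(s + 2) + 4/(s + 1)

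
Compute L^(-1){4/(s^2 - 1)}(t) 4*sinh(t)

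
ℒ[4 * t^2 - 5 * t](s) 8/s^3 - 5/s^2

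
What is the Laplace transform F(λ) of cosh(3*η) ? λ/(λ^2 - 9) 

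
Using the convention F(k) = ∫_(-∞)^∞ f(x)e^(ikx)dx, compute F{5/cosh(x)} 5*pi/cosh(pi*k/2)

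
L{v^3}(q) 6/q^4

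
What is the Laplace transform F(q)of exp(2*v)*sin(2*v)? 2/((q - 2)^2 + 4)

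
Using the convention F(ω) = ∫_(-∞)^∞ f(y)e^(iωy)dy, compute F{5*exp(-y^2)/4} 5*sqrt(pi)*exp(-ω^2/4)/4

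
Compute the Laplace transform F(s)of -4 -4/s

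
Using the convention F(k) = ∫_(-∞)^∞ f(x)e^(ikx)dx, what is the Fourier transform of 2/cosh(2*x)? pi/cosh(pi*k/4)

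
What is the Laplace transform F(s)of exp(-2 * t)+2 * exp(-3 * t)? 1/(s+2)+2/(s+3)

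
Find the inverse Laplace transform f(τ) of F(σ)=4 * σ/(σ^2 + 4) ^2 τ * sin(2 * τ) 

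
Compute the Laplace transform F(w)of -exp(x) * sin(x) -1/((w - 1)^2 + 1)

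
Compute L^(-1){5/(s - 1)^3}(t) 5*t^2*exp(t)/2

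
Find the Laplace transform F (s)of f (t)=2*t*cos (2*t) 2*(s^2 - 4)/ (s^2+4)^2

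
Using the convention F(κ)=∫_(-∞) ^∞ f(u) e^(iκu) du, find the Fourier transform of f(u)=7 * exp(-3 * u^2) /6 7 * sqrt(3) * sqrt(pi) * exp(-κ^2/12) /18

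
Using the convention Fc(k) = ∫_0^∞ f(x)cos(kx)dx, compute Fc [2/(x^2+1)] pi*exp(-k)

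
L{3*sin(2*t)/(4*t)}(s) 3*atan(2/s)/4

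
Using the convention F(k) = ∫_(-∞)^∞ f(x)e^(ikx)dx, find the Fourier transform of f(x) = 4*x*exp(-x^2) 2*I*sqrt(pi)*k*exp(-k^2/4)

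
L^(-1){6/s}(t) 6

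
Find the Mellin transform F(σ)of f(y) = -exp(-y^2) -gamma(σ/2)/2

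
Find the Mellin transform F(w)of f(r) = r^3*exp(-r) gamma(w + 3)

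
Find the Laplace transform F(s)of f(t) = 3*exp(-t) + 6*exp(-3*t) 6/(s + 3) + 3/(s + 1)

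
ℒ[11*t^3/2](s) 33/s^4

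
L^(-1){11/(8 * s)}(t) 11/8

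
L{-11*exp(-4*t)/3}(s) -11/(3*s+12)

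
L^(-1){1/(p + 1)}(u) exp(-u)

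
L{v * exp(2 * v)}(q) (q - 2)^(-2)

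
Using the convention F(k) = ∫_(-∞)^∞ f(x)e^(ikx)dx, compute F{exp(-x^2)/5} sqrt(pi) * exp(-k^2/4)/5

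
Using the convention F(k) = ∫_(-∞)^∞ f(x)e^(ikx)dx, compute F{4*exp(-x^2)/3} 4*sqrt(pi)*exp(-k^2/4)/3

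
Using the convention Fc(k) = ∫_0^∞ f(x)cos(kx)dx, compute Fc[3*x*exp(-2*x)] 3*(4 - k^2)/(k^2 + 4)^2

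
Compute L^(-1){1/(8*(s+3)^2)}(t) t*exp(-3*t)/8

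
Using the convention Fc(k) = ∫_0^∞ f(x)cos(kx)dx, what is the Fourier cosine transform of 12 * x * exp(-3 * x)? 12 * (9 - k^2)/(k^2 + 9)^2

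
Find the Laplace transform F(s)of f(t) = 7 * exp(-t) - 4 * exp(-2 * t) 7/(s+1) - 4/(s+2)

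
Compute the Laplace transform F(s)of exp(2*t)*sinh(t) 1/((s - 2)^2 - 1)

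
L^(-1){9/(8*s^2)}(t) 9*t/8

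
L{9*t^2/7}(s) 18/(7*s^3)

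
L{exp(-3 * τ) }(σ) 1/(σ + 3) 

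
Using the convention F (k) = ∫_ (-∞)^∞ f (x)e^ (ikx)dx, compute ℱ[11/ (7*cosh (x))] 11*pi/ (7*cosh (pi*k/2))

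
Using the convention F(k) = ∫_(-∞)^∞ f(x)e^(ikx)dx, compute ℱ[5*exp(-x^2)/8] 5*sqrt(pi)*exp(-k^2/4)/8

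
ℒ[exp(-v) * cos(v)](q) (q + 1)/((q + 1)^2 + 1)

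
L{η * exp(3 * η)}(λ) (λ - 3)^(-2)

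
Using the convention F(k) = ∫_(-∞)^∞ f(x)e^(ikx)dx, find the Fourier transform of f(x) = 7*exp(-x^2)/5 7*sqrt(pi)*exp(-k^2/4)/5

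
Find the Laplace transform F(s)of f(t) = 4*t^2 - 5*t 8/s^3 - 5/s^2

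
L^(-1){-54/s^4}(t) -9*t^3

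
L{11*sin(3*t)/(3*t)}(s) 11*atan(3/s)/3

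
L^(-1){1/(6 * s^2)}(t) t/6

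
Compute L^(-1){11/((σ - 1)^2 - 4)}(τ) 11*exp(τ)*sinh(2*τ)/2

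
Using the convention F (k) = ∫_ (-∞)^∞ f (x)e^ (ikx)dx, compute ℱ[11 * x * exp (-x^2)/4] 11 * I * sqrt (pi) * k * exp (-k^2/4)/8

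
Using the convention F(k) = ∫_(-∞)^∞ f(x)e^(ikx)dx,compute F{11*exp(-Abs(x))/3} 22/(3*(k^2 + 1))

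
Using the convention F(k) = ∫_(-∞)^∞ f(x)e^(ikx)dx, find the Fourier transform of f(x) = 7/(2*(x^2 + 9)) 7*pi*exp(-3*Abs(k))/6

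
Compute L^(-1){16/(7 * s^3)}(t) 8 * t^2/7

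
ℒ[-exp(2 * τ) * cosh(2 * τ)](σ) (2 - σ)/(σ * (σ - 4))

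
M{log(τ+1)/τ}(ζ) -pi*csc(pi*ζ)/(ζ - 1)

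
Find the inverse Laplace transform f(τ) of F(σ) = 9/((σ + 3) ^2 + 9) 3*exp(-3*τ)*sin(3*τ) 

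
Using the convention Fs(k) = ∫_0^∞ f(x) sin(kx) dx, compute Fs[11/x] 11*pi/2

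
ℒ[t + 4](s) 4/s + s^(-2)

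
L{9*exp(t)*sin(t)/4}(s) 9/(4*((s - 1)^2 + 1))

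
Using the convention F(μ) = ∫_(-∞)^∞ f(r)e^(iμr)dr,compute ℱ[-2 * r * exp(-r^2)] -I * sqrt(pi) * μ * exp(-μ^2/4)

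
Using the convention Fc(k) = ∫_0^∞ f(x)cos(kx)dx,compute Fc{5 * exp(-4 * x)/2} 10/(k^2 + 16)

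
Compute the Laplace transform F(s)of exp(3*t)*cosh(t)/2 (s - 3)/(2*((s - 3)^2 - 1))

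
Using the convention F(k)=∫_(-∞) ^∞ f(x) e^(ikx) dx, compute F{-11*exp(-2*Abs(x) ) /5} -44/(5*k^2 + 20) 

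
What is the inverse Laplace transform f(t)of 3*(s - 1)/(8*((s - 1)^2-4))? 3*exp(t)*cosh(2*t)/8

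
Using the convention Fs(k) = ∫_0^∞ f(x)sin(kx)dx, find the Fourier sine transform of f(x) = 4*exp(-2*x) 4*k/(k^2 + 4)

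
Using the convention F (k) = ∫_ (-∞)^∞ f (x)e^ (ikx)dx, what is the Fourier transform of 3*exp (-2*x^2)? 3*sqrt (2)*sqrt (pi)*exp (-k^2/8)/2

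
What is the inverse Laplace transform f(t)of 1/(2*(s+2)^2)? t*exp(-2*t)/2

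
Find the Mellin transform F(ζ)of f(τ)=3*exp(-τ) 3*gamma(ζ)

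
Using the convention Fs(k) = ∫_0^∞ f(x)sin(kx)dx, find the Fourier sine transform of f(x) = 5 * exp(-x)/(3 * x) 5 * atan(k)/3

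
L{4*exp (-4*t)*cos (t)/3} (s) 4*(s + 4)/ (3*( (s + 4)^2 + 1))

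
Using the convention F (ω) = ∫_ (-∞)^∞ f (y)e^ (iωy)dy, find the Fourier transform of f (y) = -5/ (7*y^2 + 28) -5*pi*exp (-2*Abs (ω))/14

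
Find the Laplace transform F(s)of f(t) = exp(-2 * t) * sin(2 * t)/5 2/(5 * ((s + 2)^2 + 4))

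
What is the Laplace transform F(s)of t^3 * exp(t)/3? 2/(s - 1)^4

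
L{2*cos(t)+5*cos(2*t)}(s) 5*s/(s^2+4)+2*s/(s^2+1)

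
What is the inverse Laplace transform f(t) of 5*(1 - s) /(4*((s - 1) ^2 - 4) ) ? -5*exp(t)*cosh(2*t) /4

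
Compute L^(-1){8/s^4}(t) 4*t^3/3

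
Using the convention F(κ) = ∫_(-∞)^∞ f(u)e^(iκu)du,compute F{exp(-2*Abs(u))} 4/(κ^2 + 4)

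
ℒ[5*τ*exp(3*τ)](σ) 5/(σ - 3)^2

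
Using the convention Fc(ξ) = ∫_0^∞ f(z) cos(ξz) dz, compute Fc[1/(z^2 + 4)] pi * exp(-2 * ξ) /4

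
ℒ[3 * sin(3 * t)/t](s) 3 * atan(3/s)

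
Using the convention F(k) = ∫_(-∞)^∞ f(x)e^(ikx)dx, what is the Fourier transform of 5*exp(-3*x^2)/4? 5*sqrt(3)*sqrt(pi)*exp(-k^2/12)/12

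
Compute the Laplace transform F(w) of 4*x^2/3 8/(3*w^3) 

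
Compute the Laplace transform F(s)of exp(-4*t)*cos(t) (s+4)/((s+4)^2+1)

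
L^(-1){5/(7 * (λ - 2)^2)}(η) 5 * η * exp(2 * η)/7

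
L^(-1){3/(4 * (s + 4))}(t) 3 * exp(-4 * t)/4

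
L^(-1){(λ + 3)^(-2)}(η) η * exp(-3 * η)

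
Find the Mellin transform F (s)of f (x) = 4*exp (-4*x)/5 2^ (2 - 2*s)*gamma (s)/5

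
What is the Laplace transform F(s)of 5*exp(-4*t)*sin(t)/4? 5/(4*((s+4)^2+1))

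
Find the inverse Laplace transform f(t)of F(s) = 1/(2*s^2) t/2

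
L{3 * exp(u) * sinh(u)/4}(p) 3/(4 * p * (p - 2))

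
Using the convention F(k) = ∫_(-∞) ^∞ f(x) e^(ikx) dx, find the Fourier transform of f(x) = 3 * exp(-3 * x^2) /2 sqrt(3) * sqrt(pi) * exp(-k^2/12) /2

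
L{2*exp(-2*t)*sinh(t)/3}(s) 2/(3*((s+2)^2 - 1))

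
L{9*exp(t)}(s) 9/(s - 1)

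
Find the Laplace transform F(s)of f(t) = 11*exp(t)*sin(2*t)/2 11/((s - 1)^2 + 4)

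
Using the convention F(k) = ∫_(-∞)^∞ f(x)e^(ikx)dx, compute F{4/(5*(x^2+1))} 4*pi*exp(-Abs(k))/5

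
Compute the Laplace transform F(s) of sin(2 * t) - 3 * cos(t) 2/(s^2+4) - 3 * s/(s^2+1) 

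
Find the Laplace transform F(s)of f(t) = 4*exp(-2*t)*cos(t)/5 4*(s + 2)/(5*((s + 2)^2 + 1))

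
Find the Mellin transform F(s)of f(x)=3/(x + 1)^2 -3*pi*(s - 1)/sin(pi*s)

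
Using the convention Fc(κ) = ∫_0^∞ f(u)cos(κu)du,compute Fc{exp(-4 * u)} 4/(κ^2 + 16)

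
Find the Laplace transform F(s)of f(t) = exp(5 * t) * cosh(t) (s - 5)/((s - 5)^2 - 1)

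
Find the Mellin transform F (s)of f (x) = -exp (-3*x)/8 -gamma (s)/ (8*3^s)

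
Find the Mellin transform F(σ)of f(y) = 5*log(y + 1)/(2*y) -5*pi*csc(pi*σ)/(2*σ - 2)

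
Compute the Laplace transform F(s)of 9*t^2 18/s^3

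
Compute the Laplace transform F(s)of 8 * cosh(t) 8 * s/(s^2 - 1)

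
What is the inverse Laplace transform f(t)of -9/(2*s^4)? -3*t^3/4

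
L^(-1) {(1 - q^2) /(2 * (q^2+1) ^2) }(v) -v * cos(v) /2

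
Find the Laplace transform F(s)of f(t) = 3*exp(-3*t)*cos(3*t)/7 3*(s + 3)/(7*((s + 3)^2 + 9))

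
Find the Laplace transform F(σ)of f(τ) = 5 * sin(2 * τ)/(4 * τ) 5 * atan(2/σ)/4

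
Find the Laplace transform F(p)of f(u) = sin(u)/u atan(1/p)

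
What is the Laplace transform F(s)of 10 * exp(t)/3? 10/(3 * (s - 1))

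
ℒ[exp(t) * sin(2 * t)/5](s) 2/(5 * ((s - 1)^2 + 4))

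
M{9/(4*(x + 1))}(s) 9*pi*csc(pi*s)/4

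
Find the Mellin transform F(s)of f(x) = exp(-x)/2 gamma(s)/2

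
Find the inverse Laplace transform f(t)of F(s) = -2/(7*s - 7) -2*exp(t)/7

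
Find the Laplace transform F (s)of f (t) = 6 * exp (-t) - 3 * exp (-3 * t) 6/ (s + 1) - 3/ (s + 3)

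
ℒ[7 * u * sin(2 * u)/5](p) 28 * p/(5 * (p^2 + 4)^2)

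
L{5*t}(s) 5/s^2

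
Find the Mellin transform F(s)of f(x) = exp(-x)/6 gamma(s)/6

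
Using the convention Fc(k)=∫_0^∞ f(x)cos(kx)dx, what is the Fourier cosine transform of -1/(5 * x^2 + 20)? -pi * exp(-2 * k)/20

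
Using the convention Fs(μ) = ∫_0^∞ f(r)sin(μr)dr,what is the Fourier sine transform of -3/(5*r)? -3*pi/10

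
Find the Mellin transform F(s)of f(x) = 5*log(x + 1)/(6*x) -5*pi*csc(pi*s)/(6*s - 6)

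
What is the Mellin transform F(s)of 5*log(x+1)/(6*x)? -5*pi*csc(pi*s)/(6*s - 6)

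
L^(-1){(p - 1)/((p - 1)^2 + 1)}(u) exp(u) * cos(u)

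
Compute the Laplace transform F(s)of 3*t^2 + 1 1/s + 6/s^3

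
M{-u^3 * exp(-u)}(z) -gamma(z + 3)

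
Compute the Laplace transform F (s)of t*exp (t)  (s - 1)^ (-2)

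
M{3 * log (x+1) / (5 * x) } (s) -3 * pi * csc (pi * s) / (5 * s - 5) 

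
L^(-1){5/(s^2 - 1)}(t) 5 * sinh(t)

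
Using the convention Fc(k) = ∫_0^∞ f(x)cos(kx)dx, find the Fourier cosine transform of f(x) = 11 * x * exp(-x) 11 * (1 - k^2)/(k^2 + 1)^2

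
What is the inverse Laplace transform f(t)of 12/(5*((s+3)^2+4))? 6*exp(-3*t)*sin(2*t)/5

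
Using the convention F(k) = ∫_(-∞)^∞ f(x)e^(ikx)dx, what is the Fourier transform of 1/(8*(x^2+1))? pi*exp(-Abs(k))/8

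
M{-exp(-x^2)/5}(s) -gamma(s/2)/10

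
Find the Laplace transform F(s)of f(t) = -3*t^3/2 -9/s^4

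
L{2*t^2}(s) 4/s^3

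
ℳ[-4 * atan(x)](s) 2 * pi * sec(pi * s/2)/s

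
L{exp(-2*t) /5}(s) 1/(5*(s+2) ) 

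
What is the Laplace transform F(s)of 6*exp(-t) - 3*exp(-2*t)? 6/(s + 1) - 3/(s + 2)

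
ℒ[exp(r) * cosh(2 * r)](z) (z - 1)/((z - 1)^2 - 4)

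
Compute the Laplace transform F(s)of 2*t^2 4/s^3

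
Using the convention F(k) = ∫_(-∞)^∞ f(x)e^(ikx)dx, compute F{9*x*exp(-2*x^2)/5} 9*sqrt(2)*I*sqrt(pi)*k*exp(-k^2/8)/40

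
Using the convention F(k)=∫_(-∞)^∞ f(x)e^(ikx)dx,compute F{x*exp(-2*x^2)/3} sqrt(2)*I*sqrt(pi)*k*exp(-k^2/8)/24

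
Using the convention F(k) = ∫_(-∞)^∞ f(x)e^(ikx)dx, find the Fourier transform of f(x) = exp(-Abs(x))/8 1/(4 * (k^2 + 1))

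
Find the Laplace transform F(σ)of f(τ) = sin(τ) 1/(σ^2 + 1)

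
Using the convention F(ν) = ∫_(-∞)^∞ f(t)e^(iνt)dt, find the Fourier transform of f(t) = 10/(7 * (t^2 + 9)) 10 * pi * exp(-3 * Abs(ν))/21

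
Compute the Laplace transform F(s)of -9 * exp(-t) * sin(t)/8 -9/(8 * (s + 1)^2 + 8)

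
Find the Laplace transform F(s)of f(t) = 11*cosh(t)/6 11*s/(6*(s^2 - 1))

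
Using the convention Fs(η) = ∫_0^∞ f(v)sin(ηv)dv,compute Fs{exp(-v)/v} atan(η)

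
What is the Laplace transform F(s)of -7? -7/s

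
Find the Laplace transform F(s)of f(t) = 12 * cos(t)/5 12 * s/(5 * (s^2 + 1))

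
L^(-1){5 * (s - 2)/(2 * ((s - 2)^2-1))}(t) 5 * exp(2 * t) * cosh(t)/2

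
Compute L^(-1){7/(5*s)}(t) 7/5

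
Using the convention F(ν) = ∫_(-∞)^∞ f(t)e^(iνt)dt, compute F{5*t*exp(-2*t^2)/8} 5*sqrt(2)*I*sqrt(pi)*ν*exp(-ν^2/8)/64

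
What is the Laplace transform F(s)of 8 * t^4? 192/s^5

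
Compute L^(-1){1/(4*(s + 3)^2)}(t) t*exp(-3*t)/4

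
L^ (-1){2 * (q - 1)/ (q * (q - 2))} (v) 2 * exp (v) * cosh (v)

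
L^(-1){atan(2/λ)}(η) sin(2 * η)/η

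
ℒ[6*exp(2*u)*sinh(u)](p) 6/((p - 2)^2 - 1)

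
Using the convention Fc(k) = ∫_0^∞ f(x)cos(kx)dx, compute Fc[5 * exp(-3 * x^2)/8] 5 * sqrt(3) * sqrt(pi) * exp(-k^2/12)/48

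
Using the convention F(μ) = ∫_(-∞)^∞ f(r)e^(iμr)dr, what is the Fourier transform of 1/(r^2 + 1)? pi * exp(-Abs(μ))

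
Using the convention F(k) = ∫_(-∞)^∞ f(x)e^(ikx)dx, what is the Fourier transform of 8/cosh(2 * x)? 4 * pi/cosh(pi * k/4)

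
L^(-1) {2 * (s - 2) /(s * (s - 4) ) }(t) 2 * exp(2 * t) * cosh(2 * t) 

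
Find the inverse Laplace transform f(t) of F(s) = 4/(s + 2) 4 * exp(-2 * t) 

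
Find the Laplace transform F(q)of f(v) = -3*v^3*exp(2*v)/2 -9/(q - 2)^4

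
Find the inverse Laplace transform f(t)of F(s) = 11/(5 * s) 11/5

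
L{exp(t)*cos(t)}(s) (s - 1)/((s - 1)^2+1)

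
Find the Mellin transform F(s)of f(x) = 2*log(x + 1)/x -2*pi*csc(pi*s)/(s - 1)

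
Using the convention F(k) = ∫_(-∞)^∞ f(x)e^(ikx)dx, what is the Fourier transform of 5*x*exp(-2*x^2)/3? 5*sqrt(2)*I*sqrt(pi)*k*exp(-k^2/8)/24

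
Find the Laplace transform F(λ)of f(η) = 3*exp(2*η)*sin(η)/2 3/(2*((λ - 2)^2+1))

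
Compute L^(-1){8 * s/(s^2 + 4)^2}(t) 2 * t * sin(2 * t)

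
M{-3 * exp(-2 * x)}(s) -3 * gamma(s)/2^s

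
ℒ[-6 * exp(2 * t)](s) -6/(s - 2)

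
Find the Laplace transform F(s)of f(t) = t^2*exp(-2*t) 2/(s + 2)^3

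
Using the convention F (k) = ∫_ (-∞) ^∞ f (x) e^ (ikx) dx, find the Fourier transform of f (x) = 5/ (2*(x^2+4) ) 5*pi*exp (-2*Abs (k) ) /4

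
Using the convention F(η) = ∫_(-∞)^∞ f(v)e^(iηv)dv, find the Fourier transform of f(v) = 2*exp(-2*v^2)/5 sqrt(2)*sqrt(pi)*exp(-η^2/8)/5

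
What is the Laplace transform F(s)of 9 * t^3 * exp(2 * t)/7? 54/(7 * (s - 2)^4)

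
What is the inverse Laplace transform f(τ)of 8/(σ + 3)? 8*exp(-3*τ)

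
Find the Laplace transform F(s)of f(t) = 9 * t 9/s^2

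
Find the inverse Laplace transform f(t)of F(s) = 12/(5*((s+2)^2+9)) 4*exp(-2*t)*sin(3*t)/5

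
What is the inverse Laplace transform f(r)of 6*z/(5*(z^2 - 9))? 6*cosh(3*r)/5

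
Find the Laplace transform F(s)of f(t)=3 3/s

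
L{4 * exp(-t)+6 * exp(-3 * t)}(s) 6/(s+3)+4/(s+1)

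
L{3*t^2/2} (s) 3/s^3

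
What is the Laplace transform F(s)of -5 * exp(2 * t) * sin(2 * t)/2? -5/((s - 2)^2 + 4)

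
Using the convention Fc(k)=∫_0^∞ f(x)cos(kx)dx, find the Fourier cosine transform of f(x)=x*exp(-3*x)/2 (9 - k^2)/(2*(k^2 + 9)^2)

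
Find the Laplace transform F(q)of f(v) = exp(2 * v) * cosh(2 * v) (q - 2)/(q * (q - 4))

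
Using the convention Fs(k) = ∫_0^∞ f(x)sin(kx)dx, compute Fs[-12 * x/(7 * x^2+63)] -6 * pi * exp(-3 * k)/7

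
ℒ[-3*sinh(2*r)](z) -6/(z^2-4)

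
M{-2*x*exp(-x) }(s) -2*gamma(s + 1) 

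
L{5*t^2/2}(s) 5/s^3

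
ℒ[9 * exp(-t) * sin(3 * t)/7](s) 27/(7 * ((s + 1)^2 + 9))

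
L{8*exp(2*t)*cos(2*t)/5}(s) 8*(s - 2)/(5*((s - 2)^2 + 4))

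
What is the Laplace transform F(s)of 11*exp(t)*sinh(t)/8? 11/(8*s*(s - 2))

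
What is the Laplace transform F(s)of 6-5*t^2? 6/s - 10/s^3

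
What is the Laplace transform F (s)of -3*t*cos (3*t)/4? 3*(9 - s^2)/ (4*(s^2 + 9)^2)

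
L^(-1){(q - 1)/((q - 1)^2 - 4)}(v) exp(v)*cosh(2*v)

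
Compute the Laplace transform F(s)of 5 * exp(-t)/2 5/(2 * (s+1))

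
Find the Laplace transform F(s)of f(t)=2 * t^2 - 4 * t 4/s^3 - 4/s^2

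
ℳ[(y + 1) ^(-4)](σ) gamma(σ)*gamma(4 - σ) /6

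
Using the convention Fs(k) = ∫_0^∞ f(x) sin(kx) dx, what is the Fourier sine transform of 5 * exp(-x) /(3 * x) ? 5 * atan(k) /3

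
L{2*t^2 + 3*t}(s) 3/s^2 + 4/s^3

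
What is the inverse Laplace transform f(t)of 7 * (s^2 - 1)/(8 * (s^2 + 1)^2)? 7 * t * cos(t)/8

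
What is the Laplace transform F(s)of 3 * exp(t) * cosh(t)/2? 3 * (s - 1)/(2 * s * (s - 2))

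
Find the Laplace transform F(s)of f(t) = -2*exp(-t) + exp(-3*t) 1/(s + 3) - 2/(s + 1)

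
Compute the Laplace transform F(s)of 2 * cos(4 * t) 2 * s/(s^2+16)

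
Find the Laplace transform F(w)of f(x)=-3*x -3/w^2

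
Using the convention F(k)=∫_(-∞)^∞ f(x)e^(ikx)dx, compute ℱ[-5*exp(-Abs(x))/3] -10/(3*k^2 + 3)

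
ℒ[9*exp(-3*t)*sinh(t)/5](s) 9/(5*((s + 3)^2 - 1))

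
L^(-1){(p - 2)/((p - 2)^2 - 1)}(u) exp(2 * u) * cosh(u)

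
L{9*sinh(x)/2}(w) 9/(2*(w^2 - 1))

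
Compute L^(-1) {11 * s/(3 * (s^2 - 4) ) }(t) 11 * cosh(2 * t) /3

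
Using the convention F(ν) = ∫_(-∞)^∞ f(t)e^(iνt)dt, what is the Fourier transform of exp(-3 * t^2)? sqrt(3) * sqrt(pi) * exp(-ν^2/12)/3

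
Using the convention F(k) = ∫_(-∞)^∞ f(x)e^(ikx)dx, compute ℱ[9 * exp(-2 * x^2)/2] 9 * sqrt(2) * sqrt(pi) * exp(-k^2/8)/4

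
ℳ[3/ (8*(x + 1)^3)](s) 3*pi*(s - 2)*(s - 1)/ (16*sin (pi*s))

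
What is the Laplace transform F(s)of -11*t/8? -11/(8*s^2)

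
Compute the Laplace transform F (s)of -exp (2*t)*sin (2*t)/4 -1/ (2*(s - 2)^2 + 8)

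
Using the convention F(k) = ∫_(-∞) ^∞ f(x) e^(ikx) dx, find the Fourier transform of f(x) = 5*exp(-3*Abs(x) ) 30/(k^2 + 9) 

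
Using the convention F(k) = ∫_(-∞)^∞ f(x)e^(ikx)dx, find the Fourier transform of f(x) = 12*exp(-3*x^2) 4*sqrt(3)*sqrt(pi)*exp(-k^2/12)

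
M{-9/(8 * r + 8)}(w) -9 * pi * csc(pi * w)/8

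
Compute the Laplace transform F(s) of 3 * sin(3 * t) 9/(s^2 + 9) 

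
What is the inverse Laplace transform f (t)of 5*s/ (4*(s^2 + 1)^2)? 5*t*sin (t)/8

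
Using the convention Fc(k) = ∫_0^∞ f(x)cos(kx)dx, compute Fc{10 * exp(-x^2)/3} 5 * sqrt(pi) * exp(-k^2/4)/3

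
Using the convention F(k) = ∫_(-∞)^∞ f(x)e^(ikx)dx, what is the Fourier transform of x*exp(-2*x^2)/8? sqrt(2)*I*sqrt(pi)*k*exp(-k^2/8)/64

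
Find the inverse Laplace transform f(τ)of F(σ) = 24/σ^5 τ^4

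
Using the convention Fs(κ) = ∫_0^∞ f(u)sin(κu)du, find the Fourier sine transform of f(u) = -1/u -pi/2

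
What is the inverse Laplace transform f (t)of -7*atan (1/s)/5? -7*sin (t)/ (5*t)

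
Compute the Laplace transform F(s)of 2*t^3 12/s^4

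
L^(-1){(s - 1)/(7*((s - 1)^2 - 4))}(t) exp(t)*cosh(2*t)/7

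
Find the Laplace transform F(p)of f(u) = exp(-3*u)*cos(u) (p + 3)/((p + 3)^2 + 1)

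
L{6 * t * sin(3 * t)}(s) 36 * s/(s^2 + 9)^2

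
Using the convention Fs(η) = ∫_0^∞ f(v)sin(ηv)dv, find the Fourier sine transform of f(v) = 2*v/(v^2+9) pi*exp(-3*η)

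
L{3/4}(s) 3/(4 * s)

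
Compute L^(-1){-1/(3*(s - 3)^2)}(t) -t*exp(3*t)/3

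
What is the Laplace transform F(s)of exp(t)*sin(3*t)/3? 1/((s - 1)^2+9)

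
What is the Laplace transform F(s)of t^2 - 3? 2/s^3 - 3/s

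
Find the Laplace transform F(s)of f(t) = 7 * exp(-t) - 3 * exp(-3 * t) 7/(s+1) - 3/(s+3)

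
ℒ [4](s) 4/s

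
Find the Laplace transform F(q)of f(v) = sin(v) 1/(q^2+1)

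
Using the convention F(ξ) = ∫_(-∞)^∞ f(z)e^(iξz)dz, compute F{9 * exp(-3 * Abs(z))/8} 27/(4 * (ξ^2 + 9))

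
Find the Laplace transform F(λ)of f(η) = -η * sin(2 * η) -4 * λ/(λ^2 + 4)^2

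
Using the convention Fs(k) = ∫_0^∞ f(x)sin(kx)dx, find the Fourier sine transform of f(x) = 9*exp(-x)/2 9*k/(2*(k^2 + 1))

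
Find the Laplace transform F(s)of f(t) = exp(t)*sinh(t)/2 1/(2*s*(s - 2))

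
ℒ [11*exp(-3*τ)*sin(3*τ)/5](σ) 33/(5*((σ + 3)^2 + 9))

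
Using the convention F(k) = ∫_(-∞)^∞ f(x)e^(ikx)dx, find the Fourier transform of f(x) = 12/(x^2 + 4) 6 * pi * exp(-2 * Abs(k))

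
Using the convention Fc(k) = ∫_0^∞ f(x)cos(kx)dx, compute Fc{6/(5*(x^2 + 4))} 3*pi*exp(-2*k)/10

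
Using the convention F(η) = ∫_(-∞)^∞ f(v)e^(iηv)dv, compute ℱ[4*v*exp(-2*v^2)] sqrt(2)*I*sqrt(pi)*η*exp(-η^2/8)/2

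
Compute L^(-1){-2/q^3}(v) -v^2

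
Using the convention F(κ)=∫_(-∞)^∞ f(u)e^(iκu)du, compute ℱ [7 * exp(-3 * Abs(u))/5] 42/(5 * (κ^2 + 9))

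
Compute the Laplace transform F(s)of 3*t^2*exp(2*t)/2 3/(s - 2)^3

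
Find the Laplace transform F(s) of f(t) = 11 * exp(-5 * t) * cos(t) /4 11 * (s+5) /(4 * ((s+5) ^2+1) ) 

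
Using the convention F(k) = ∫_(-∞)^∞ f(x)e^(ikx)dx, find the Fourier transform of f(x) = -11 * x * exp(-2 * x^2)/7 -11 * sqrt(2) * I * sqrt(pi) * k * exp(-k^2/8)/56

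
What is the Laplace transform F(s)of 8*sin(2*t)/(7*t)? 8*atan(2/s)/7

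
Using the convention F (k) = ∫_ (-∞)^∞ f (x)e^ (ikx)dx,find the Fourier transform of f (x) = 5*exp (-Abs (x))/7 10/ (7*(k^2 + 1))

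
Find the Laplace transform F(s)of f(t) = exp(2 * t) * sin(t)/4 1/(4 * ((s - 2)^2 + 1))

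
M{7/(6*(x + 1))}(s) 7*pi*csc(pi*s)/6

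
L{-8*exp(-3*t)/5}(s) -8/(5*s+15)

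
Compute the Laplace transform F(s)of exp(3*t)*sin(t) 1/((s - 3)^2 + 1)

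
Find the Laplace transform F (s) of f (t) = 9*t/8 9/ (8*s^2) 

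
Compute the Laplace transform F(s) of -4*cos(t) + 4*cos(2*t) 4*s/(s^2 + 4) - 4*s/(s^2 + 1) 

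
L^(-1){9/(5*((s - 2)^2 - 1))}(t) 9*exp(2*t)*sinh(t)/5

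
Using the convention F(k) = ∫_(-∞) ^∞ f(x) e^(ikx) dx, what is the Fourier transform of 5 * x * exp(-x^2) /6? 5 * I * sqrt(pi) * k * exp(-k^2/4) /12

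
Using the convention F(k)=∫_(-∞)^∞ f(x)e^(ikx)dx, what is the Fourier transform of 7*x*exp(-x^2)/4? 7*I*sqrt(pi)*k*exp(-k^2/4)/8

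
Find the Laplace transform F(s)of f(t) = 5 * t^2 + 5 10/s^3 + 5/s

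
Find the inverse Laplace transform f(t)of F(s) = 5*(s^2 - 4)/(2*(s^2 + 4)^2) 5*t*cos(2*t)/2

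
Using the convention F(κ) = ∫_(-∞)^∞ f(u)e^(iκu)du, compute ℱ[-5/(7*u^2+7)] -5*pi*exp(-Abs(κ))/7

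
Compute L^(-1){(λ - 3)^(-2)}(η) η*exp(3*η)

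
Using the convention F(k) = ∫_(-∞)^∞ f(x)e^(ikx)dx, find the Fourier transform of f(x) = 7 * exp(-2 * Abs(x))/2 14/(k^2 + 4)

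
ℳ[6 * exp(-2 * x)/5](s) 6 * gamma(s)/(5 * 2^s)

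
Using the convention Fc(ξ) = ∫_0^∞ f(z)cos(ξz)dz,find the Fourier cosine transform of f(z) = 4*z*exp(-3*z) 4*(9 - ξ^2)/(ξ^2 + 9)^2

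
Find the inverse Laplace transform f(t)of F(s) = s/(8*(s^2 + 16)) cos(4*t)/8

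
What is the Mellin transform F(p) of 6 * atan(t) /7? -3 * pi * sec(pi * p/2) /(7 * p) 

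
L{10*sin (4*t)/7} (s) 40/ (7*(s^2 + 16))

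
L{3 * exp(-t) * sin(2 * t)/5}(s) 6/(5 * ((s+1)^2+4))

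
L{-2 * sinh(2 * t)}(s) -4/(s^2 - 4)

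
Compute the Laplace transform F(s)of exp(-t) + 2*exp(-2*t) 1/(s + 1) + 2/(s + 2)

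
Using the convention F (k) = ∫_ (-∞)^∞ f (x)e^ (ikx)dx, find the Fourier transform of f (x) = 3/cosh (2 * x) 3 * pi/ (2 * cosh (pi * k/4))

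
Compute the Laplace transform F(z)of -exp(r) -1/(z - 1)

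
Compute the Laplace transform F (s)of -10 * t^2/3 -20/ (3 * s^3)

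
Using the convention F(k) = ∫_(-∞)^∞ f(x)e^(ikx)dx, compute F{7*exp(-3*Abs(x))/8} 21/(4*(k^2 + 9))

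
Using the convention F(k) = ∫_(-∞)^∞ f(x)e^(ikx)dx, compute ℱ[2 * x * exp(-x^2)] I * sqrt(pi) * k * exp(-k^2/4)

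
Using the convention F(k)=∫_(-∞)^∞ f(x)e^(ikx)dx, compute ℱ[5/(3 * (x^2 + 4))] 5 * pi * exp(-2 * Abs(k))/6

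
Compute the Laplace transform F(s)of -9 -9/s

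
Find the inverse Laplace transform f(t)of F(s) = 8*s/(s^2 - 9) 8*cosh(3*t)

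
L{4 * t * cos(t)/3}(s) 4 * (s^2 - 1)/(3 * (s^2 + 1)^2)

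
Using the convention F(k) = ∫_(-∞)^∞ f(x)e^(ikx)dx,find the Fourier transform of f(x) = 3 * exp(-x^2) 3 * sqrt(pi) * exp(-k^2/4)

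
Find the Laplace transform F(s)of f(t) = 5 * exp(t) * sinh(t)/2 5/(2 * s * (s - 2))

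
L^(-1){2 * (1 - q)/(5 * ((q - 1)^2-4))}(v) -2 * exp(v) * cosh(2 * v)/5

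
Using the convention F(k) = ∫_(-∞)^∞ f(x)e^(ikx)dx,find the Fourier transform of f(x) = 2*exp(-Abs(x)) 4/(k^2 + 1)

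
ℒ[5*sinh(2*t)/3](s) 10/(3*(s^2 - 4))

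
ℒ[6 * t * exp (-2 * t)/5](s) 6/ (5 * (s+2)^2)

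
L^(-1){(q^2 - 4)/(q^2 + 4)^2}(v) v * cos(2 * v)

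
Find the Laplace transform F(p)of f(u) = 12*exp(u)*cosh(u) 12*(p - 1)/(p*(p - 2))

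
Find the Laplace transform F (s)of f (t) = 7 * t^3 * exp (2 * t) 42/ (s - 2)^4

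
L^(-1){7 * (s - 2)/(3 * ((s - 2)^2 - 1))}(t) 7 * exp(2 * t) * cosh(t)/3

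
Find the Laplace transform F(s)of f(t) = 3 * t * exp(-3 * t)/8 3/(8 * (s + 3)^2)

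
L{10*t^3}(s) 60/s^4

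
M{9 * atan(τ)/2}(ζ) -9 * pi * sec(pi * ζ/2)/(4 * ζ)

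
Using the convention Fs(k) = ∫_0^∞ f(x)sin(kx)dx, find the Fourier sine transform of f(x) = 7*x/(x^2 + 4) 7*pi*exp(-2*k)/2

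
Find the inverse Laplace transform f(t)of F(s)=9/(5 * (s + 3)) 9 * exp(-3 * t)/5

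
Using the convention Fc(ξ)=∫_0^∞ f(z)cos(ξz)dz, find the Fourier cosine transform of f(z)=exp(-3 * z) 3/(ξ^2 + 9)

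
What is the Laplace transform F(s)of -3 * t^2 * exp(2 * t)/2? -3/(s - 2)^3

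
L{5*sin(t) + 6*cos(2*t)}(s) 6*s/(s^2 + 4) + 5/(s^2 + 1)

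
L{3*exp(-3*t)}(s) 3/(s+3)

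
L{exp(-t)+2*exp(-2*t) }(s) 1/(s+1)+2/(s+2) 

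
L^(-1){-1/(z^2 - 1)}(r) -sinh(r)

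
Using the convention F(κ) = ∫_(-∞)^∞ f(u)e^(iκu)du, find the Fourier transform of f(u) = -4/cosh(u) -4*pi/cosh(pi*κ/2)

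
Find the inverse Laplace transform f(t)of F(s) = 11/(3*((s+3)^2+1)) 11*exp(-3*t)*sin(t)/3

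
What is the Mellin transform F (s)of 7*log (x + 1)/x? -7*pi*csc (pi*s)/ (s - 1)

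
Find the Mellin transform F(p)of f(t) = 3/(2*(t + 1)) 3*pi*csc(pi*p)/2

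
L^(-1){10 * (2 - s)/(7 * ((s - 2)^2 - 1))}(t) -10 * exp(2 * t) * cosh(t)/7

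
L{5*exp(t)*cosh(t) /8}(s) 5*(s - 1) /(8*s*(s - 2) ) 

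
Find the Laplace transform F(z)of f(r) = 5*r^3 30/z^4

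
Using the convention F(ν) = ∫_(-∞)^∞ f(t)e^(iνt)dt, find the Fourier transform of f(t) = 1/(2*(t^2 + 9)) pi*exp(-3*Abs(ν))/6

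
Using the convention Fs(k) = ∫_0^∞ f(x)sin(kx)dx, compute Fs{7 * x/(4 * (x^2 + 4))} 7 * pi * exp(-2 * k)/8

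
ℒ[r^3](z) 6/z^4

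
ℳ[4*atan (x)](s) -2*pi*sec (pi*s/2)/s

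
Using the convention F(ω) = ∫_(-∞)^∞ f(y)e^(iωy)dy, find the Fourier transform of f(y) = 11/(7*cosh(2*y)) 11*pi/(14*cosh(pi*ω/4))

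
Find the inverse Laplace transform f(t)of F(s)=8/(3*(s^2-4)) 4*sinh(2*t)/3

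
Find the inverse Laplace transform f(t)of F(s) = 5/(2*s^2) 5*t/2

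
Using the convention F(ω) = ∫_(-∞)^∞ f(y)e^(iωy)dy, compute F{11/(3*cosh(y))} 11*pi/(3*cosh(pi*ω/2))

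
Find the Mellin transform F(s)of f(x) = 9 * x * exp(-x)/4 9 * gamma(s + 1)/4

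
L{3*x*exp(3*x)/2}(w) 3/(2*(w - 3)^2)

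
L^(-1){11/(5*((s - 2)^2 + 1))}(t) 11*exp(2*t)*sin(t)/5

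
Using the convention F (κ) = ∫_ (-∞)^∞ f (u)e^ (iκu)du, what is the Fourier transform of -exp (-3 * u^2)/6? -sqrt (3) * sqrt (pi) * exp (-κ^2/12)/18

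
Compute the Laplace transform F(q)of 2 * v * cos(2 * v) 2 * (q^2 - 4)/(q^2 + 4)^2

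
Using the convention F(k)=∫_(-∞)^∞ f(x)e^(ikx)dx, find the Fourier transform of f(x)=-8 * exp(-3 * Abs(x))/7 -48/(7 * k^2 + 63)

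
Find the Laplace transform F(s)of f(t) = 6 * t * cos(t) 6 * (s^2 - 1)/(s^2 + 1)^2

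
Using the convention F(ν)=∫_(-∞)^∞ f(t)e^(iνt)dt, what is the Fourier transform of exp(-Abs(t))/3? 2/(3*(ν^2 + 1))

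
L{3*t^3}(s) 18/s^4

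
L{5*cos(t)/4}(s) 5*s/(4*(s^2 + 1))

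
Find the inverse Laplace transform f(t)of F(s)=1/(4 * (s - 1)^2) t * exp(t)/4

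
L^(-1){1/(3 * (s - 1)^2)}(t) t * exp(t)/3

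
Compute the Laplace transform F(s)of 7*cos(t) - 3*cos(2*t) 7*s/(s^2 + 1) - 3*s/(s^2 + 4)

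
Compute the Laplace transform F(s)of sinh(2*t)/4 1/(2*(s^2 - 4))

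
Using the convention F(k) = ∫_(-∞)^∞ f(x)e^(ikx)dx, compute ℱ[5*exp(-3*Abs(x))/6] 5/(k^2 + 9)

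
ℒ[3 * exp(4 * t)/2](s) 3/(2 * (s - 4))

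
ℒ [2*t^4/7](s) 48/(7*s^5)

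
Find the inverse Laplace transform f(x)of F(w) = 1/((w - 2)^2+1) exp(2*x)*sin(x)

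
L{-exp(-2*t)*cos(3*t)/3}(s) (-s - 2)/(3*((s+2)^2+9))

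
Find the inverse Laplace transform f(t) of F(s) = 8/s 8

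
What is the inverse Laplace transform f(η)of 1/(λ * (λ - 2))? exp(η) * sinh(η)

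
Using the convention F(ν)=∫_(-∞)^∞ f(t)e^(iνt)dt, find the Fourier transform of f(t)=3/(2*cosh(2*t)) 3*pi/(4*cosh(pi*ν/4))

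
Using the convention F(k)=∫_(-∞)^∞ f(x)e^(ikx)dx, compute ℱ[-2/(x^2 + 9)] -2 * pi * exp(-3 * Abs(k))/3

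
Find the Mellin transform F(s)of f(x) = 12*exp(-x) 12*gamma(s)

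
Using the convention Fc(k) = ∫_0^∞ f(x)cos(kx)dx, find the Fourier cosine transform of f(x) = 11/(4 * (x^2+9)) 11 * pi * exp(-3 * k)/24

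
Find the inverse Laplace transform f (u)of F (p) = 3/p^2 3*u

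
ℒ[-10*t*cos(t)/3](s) 10*(1 - s^2)/(3*(s^2 + 1)^2)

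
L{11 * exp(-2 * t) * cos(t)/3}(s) 11 * (s + 2)/(3 * ((s + 2)^2 + 1))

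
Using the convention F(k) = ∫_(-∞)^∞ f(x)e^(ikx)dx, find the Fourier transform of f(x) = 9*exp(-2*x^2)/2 9*sqrt(2)*sqrt(pi)*exp(-k^2/8)/4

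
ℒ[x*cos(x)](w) (w^2 - 1)/(w^2 + 1)^2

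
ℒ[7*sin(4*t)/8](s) 7/(2*(s^2 + 16))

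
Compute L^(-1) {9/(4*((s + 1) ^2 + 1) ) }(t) 9*exp(-t)*sin(t) /4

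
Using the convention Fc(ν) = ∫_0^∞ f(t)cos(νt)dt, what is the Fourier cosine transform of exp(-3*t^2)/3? sqrt(3)*sqrt(pi)*exp(-ν^2/12)/18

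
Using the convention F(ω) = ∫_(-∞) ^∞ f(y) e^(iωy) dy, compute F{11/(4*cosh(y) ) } 11*pi/(4*cosh(pi*ω/2) ) 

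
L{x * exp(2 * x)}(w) (w - 2)^(-2)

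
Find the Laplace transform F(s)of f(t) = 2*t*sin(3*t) 12*s/(s^2+9)^2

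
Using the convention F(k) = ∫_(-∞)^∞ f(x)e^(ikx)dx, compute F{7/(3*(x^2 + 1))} 7*pi*exp(-Abs(k))/3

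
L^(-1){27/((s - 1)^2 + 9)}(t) 9*exp(t)*sin(3*t)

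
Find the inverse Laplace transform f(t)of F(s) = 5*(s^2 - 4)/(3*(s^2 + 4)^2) 5*t*cos(2*t)/3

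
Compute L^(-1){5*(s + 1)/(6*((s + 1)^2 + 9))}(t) 5*exp(-t)*cos(3*t)/6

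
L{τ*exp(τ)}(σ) (σ - 1)^(-2)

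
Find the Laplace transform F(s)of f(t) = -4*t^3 -24/s^4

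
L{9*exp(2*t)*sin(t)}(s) 9/((s - 2)^2+1)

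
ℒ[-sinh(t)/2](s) -1/(2*s^2 - 2)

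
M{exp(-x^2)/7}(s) gamma(s/2)/14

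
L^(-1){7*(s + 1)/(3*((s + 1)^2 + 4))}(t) 7*exp(-t)*cos(2*t)/3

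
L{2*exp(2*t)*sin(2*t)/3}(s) 4/(3*((s - 2)^2+4))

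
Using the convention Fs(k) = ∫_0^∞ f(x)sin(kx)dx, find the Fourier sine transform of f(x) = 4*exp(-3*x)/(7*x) 4*atan(k/3)/7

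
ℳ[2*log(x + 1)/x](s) -2*pi*csc(pi*s)/(s - 1)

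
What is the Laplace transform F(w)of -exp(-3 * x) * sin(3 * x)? -3/((w + 3)^2 + 9)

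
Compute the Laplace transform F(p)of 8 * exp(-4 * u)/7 8/(7 * (p + 4))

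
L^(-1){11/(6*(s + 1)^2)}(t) 11*t*exp(-t)/6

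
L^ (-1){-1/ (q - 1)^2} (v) -v*exp (v)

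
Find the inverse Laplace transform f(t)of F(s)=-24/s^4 -4 * t^3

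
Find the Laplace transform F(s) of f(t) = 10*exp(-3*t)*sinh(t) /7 10/(7*((s + 3) ^2 - 1) ) 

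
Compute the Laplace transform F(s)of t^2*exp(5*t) 2/(s - 5)^3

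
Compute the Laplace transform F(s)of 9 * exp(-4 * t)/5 9/(5 * (s + 4))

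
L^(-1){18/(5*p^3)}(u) 9*u^2/5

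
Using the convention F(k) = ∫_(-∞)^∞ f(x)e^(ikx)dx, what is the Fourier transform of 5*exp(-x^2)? 5*sqrt(pi)*exp(-k^2/4)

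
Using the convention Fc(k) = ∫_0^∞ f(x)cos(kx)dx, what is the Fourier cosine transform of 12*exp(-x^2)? 6*sqrt(pi)*exp(-k^2/4)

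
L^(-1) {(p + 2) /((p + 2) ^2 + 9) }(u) exp(-2 * u) * cos(3 * u) 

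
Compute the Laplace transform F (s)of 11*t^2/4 11/ (2*s^3)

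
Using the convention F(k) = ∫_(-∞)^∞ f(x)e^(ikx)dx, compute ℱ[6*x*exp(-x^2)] 3*I*sqrt(pi)*k*exp(-k^2/4)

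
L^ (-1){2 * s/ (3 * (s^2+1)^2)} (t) t * sin (t)/3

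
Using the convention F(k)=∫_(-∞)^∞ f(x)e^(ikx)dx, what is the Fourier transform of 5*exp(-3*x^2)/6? 5*sqrt(3)*sqrt(pi)*exp(-k^2/12)/18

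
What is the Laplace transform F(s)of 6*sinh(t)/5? 6/(5*(s^2 - 1))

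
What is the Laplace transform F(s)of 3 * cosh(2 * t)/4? 3 * s/(4 * (s^2-4))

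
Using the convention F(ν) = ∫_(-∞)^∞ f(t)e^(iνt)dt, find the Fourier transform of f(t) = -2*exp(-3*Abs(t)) -12/(ν^2+9)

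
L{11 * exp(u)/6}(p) 11/(6 * (p - 1))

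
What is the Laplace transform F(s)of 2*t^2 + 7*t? 7/s^2 + 4/s^3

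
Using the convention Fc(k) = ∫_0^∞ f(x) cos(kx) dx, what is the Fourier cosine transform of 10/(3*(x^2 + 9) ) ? 5*pi*exp(-3*k) /9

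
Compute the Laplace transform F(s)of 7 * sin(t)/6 7/(6 * (s^2 + 1))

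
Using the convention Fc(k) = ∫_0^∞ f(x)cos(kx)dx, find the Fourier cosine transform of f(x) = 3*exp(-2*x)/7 6/(7*(k^2 + 4))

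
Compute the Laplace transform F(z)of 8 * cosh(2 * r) 8 * z/(z^2 - 4)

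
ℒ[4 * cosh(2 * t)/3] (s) 4 * s/(3 * (s^2 - 4))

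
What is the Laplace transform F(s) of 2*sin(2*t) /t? 2*atan(2/s) 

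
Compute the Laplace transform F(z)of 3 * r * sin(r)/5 6 * z/(5 * (z^2 + 1)^2)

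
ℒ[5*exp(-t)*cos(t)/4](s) 5*(s + 1)/(4*((s + 1)^2 + 1))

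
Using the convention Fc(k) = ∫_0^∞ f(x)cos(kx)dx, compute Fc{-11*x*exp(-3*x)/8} 11*(k^2 - 9)/(8*(k^2 + 9)^2)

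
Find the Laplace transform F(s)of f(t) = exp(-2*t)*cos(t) (s + 2)/((s + 2)^2 + 1)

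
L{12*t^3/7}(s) 72/(7*s^4)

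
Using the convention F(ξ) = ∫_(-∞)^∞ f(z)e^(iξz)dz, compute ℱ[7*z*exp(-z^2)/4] 7*I*sqrt(pi)*ξ*exp(-ξ^2/4)/8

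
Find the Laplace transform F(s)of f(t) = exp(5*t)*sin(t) 1/((s - 5)^2+1)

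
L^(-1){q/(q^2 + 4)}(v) cos(2 * v)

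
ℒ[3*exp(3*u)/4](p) 3/(4*(p - 3))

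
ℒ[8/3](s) 8/(3*s)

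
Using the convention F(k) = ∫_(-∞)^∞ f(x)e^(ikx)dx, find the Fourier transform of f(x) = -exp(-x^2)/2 -sqrt(pi)*exp(-k^2/4)/2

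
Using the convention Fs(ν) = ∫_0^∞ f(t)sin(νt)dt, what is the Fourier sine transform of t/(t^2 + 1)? pi*exp(-ν)/2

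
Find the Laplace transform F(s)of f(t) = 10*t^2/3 20/(3*s^3)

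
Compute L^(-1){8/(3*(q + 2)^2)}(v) 8*v*exp(-2*v)/3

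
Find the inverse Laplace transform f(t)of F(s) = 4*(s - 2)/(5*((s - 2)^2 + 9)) 4*exp(2*t)*cos(3*t)/5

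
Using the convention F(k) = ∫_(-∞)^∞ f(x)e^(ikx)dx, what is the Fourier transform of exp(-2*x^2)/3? sqrt(2)*sqrt(pi)*exp(-k^2/8)/6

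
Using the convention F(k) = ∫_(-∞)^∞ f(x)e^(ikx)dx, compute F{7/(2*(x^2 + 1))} 7*pi*exp(-Abs(k))/2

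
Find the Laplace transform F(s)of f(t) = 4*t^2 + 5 8/s^3 + 5/s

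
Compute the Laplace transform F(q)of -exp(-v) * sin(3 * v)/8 -3/(8 * (q + 1)^2 + 72)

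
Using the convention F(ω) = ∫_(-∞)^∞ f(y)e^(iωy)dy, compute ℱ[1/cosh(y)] pi/cosh(pi * ω/2)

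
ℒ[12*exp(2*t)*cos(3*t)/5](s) 12*(s - 2)/(5*((s - 2)^2 + 9))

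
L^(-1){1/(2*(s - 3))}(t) exp(3*t)/2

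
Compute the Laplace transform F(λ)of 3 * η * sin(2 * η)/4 3 * λ/(λ^2 + 4)^2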